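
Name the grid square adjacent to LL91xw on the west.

Longitude subsquare x = 23; −1 → 22 = w.
The latitude characters are unchanged.

LL91ww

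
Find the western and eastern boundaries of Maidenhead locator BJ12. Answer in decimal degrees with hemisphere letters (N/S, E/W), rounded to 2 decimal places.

Field B=1, J=9: +1·20° lon, +9·10° lat → SW at lon -160°, lat 0°.
Square 1, 2: +1·2° lon, +2·1° lat → SW at lon -158°, lat 2°.
Cell spans 2° lon × 1° lat.
west 158.00° W, east 156.00° W.

158.00° W, 156.00° W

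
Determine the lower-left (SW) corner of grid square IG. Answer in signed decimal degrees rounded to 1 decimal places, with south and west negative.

-30.0, -20.0

Field I=8, G=6: +8·20° lon, +6·10° lat → SW at lon -20°, lat -30°.
latitude -30.0, longitude -20.0.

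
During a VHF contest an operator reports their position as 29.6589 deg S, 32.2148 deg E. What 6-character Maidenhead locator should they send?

Add 180° to longitude and 90° to latitude: 212.2148, 60.3411.
Field: lon ⌊212.2148/20⌋ = 10 → K; lat ⌊60.3411/10⌋ = 6 → G.
Square: lon ⌊12.2148/2⌋ = 6; lat ⌊0.3411/1⌋ = 0.
Subsquare: lon ⌊0.2148/0.0833333⌋ = 2 → c; lat ⌊0.3411/0.0416667⌋ = 8 → i.

KG60ci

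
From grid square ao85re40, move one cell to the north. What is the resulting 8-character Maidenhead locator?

AO85re41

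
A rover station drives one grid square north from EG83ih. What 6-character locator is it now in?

Latitude subsquare h = 7; +1 → 8 = i.
The longitude characters are unchanged.

EG83ii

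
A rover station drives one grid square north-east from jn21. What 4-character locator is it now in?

JN32

Longitude square 2; +1 → 3.
Latitude square 1; +1 → 2.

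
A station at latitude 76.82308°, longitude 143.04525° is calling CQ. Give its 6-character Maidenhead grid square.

Shift to the Maidenhead origin (180°W, 90°S): lon 323.0453, lat 166.8231.
Field: 323.0453/20 → 16 → Q, 166.8231/10 → 16 → Q; chars QQ.
Square: 3.0453/2 → 1, 6.8231/1 → 6; chars 16.
Subsquare: 1.0453/0.0833333 → 12 → m, 0.8231/0.0416667 → 19 → t; chars mt.

QQ16mt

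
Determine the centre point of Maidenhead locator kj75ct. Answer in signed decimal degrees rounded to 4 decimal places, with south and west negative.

Field K=10, J=9: +10·20° lon, +9·10° lat → SW at lon 20°, lat 0°.
Square 7, 5: +7·2° lon, +5·1° lat → SW at lon 34°, lat 5°.
Subsquare c=2, t=19: +2·0.0833333° lon, +19·0.0416667° lat → SW at lon 34.1667°, lat 5.79167°.
Cell spans 0.0833333° lon × 0.0416667° lat. Centre is SW corner plus half of each.
latitude 5.8125, longitude 34.2083.

5.8125, 34.2083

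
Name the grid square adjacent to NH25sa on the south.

NH24sx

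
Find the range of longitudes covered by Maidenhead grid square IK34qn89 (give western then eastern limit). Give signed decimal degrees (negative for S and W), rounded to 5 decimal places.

-12.60000, -12.59167

Field I=8, K=10: +8·20° lon, +10·10° lat → SW at lon -20°, lat 10°.
Square 3, 4: +3·2° lon, +4·1° lat → SW at lon -14°, lat 14°.
Subsquare q=16, n=13: +16·0.0833333° lon, +13·0.0416667° lat → SW at lon -12.6667°, lat 14.5417°.
Extended square 8, 9: +8·0.00833333° lon, +9·0.00416667° lat → SW at lon -12.6°, lat 14.5792°.
Cell spans 0.00833333° lon × 0.00416667° lat.
west -12.60000, east -12.59167.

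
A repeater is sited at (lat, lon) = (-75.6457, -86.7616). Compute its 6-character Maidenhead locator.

EB64oi

Add 180° to longitude and 90° to latitude: 93.2384, 14.3543.
Field: lon ⌊93.2384/20⌋ = 4 → E; lat ⌊14.3543/10⌋ = 1 → B.
Square: lon ⌊13.2384/2⌋ = 6; lat ⌊4.3543/1⌋ = 4.
Subsquare: lon ⌊1.2384/0.0833333⌋ = 14 → o; lat ⌊0.3543/0.0416667⌋ = 8 → i.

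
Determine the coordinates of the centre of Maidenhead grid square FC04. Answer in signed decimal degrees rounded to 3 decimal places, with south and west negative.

-65.500, -79.000

Field F=5, C=2: +5·20° lon, +2·10° lat → SW at lon -80°, lat -70°.
Square 0, 4: +0·2° lon, +4·1° lat → SW at lon -80°, lat -66°.
Cell spans 2° lon × 1° lat. Centre is SW corner plus half of each.
latitude -65.500, longitude -79.000.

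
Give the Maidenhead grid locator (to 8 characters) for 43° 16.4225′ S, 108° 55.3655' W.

DE56mr94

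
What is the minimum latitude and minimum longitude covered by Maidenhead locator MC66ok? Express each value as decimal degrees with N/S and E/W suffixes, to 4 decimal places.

Field M=12, C=2: +12·20° lon, +2·10° lat → SW at lon 60°, lat -70°.
Square 6, 6: +6·2° lon, +6·1° lat → SW at lon 72°, lat -64°.
Subsquare o=14, k=10: +14·0.0833333° lon, +10·0.0416667° lat → SW at lon 73.1667°, lat -63.5833°.
latitude 63.5833° S, longitude 73.1667° E.

63.5833° S, 73.1667° E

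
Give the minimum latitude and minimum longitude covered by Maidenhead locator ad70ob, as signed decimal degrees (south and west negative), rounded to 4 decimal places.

Field A=0, D=3: +0·20° lon, +3·10° lat → SW at lon -180°, lat -60°.
Square 7, 0: +7·2° lon, +0·1° lat → SW at lon -166°, lat -60°.
Subsquare o=14, b=1: +14·0.0833333° lon, +1·0.0416667° lat → SW at lon -164.833°, lat -59.9583°.
latitude -59.9583, longitude -164.8333.

-59.9583, -164.8333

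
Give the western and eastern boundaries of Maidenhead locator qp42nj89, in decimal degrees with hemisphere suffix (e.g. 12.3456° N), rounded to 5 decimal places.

149.15000° E, 149.15833° E

Field Q=16, P=15: +16·20° lon, +15·10° lat → SW at lon 140°, lat 60°.
Square 4, 2: +4·2° lon, +2·1° lat → SW at lon 148°, lat 62°.
Subsquare n=13, j=9: +13·0.0833333° lon, +9·0.0416667° lat → SW at lon 149.083°, lat 62.375°.
Extended square 8, 9: +8·0.00833333° lon, +9·0.00416667° lat → SW at lon 149.15°, lat 62.4125°.
Cell spans 0.00833333° lon × 0.00416667° lat.
west 149.15000° E, east 149.15833° E.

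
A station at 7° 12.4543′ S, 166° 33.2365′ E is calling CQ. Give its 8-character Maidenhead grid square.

Add 180° to longitude and 90° to latitude: 346.55394, 82.79243.
Field: 346.55394/20 → 17 → R, 82.79243/10 → 8 → I; chars RI.
Square: 6.55394/2 → 3, 2.79243/1 → 2; chars 32.
Subsquare: 0.55394/0.0833333 → 6 → g, 0.79243/0.0416667 → 19 → t; chars gt.
Extended square: 0.05394/0.00833333 → 6, 0.00076/0.00416667 → 0; chars 60.

RI32gt60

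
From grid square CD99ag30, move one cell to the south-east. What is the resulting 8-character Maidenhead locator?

CD99af49

Longitude extended square 3; +1 → 4.
Latitude extended square 0; −1 → -1, wraps to 9, carry into subsquare.
Latitude subsquare g = 6; −1 → 5 = f.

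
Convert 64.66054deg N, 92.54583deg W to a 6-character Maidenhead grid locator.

EP34rp

Add 180° to longitude and 90° to latitude: 87.4542, 154.6605.
Field: lon ⌊87.4542/20⌋ = 4 → E; lat ⌊154.6605/10⌋ = 15 → P.
Square: lon ⌊7.4542/2⌋ = 3; lat ⌊4.6605/1⌋ = 4.
Subsquare: lon ⌊1.4542/0.0833333⌋ = 17 → r; lat ⌊0.6605/0.0416667⌋ = 15 → p.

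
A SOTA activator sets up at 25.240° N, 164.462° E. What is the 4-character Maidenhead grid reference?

RL25

Add 180° to longitude and 90° to latitude: 344.46, 115.24.
Field: 344.46/20 → 17 → R, 115.24/10 → 11 → L; chars RL.
Square: 4.46/2 → 2, 5.24/1 → 5; chars 25.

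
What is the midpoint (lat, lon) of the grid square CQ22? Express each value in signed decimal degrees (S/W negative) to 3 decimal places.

72.500, -135.000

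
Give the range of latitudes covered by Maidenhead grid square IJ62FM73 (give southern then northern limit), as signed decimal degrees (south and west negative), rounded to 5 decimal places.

2.51250, 2.51667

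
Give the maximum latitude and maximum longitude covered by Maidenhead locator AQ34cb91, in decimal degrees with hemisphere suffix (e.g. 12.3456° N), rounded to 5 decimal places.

Field A=0, Q=16: +0·20° lon, +16·10° lat → SW at lon -180°, lat 70°.
Square 3, 4: +3·2° lon, +4·1° lat → SW at lon -174°, lat 74°.
Subsquare c=2, b=1: +2·0.0833333° lon, +1·0.0416667° lat → SW at lon -173.833°, lat 74.0417°.
Extended square 9, 1: +9·0.00833333° lon, +1·0.00416667° lat → SW at lon -173.758°, lat 74.0458°.
Cell spans 0.00833333° lon × 0.00416667° lat. NE corner is SW corner plus one full cell.
latitude 74.05000° N, longitude 173.75000° W.

74.05000° N, 173.75000° W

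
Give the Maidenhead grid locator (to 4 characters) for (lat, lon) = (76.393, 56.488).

LQ86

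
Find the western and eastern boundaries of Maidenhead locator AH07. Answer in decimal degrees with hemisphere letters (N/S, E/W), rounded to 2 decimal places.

180.00° W, 178.00° W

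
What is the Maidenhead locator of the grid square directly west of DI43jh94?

DI43jh84

Longitude extended square 9; −1 → 8.
The latitude characters are unchanged.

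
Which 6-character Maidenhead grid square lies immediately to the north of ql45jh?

QL45ji

Latitude subsquare h = 7; +1 → 8 = i.
The longitude characters are unchanged.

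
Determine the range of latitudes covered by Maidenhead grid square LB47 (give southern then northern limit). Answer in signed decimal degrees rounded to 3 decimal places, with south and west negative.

-73.000, -72.000

Field L=11, B=1: +11·20° lon, +1·10° lat → SW at lon 40°, lat -80°.
Square 4, 7: +4·2° lon, +7·1° lat → SW at lon 48°, lat -73°.
Cell spans 2° lon × 1° lat.
south -73.000, north -72.000.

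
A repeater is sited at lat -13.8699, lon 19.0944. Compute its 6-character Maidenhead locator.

Add 180° to longitude and 90° to latitude: 199.0944, 76.1301.
Field: 199.0944/20 → 9 → J, 76.1301/10 → 7 → H; chars JH.
Square: 19.0944/2 → 9, 6.1301/1 → 6; chars 96.
Subsquare: 1.0944/0.0833333 → 13 → n, 0.1301/0.0416667 → 3 → d; chars nd.

JH96nd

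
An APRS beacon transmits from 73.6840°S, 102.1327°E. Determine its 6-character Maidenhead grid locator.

Offset from 180°W / 90°S: lon 282.1327°, lat 16.3160°.
Field (20°×10°, letters A–R): 282.1327/20 → 14 → O, 16.3160/10 → 1 → B; chars OB.
Square (2°×1°, digits 0–9): 2.1327/2 → 1, 6.3160/1 → 6; chars 16.
Subsquare (5′×2.5′, letters a–x): 0.1327/0.0833333 → 1 → b, 0.3160/0.0416667 → 7 → h; chars bh.

OB16bh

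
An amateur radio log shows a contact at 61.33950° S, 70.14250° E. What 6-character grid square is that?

Add 180° to longitude and 90° to latitude: 250.1425, 28.6605.
Field: lon ⌊250.1425/20⌋ = 12 → M; lat ⌊28.6605/10⌋ = 2 → C.
Square: lon ⌊10.1425/2⌋ = 5; lat ⌊8.6605/1⌋ = 8.
Subsquare: lon ⌊0.1425/0.0833333⌋ = 1 → b; lat ⌊0.6605/0.0416667⌋ = 15 → p.

MC58bp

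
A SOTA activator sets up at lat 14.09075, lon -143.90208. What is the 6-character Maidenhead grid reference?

Add 180° to longitude and 90° to latitude: 36.0979, 104.0907.
Field: lon ⌊36.0979/20⌋ = 1 → B; lat ⌊104.0907/10⌋ = 10 → K.
Square: lon ⌊16.0979/2⌋ = 8; lat ⌊4.0907/1⌋ = 4.
Subsquare: lon ⌊0.0979/0.0833333⌋ = 1 → b; lat ⌊0.0907/0.0416667⌋ = 2 → c.

BK84bc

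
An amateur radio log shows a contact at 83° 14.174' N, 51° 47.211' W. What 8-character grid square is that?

GR43cf56

Shift to the Maidenhead origin (180°W, 90°S): lon 128.21315, lat 173.23623.
Field (20°×10°, letters A–R): 128.21315/20 → 6 → G, 173.23623/10 → 17 → R; chars GR.
Square (2°×1°, digits 0–9): 8.21315/2 → 4, 3.23623/1 → 3; chars 43.
Subsquare (5′×2.5′, letters a–x): 0.21315/0.0833333 → 2 → c, 0.23623/0.0416667 → 5 → f; chars cf.
Extended square (30″×15″, digits 0–9): 0.04648/0.00833333 → 5, 0.02790/0.00416667 → 6; chars 56.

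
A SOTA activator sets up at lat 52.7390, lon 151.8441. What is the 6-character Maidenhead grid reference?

Shift to the Maidenhead origin (180°W, 90°S): lon 331.8441, lat 142.7390.
Field: 331.8441/20 → 16 → Q, 142.7390/10 → 14 → O; chars QO.
Square: 11.8441/2 → 5, 2.7390/1 → 2; chars 52.
Subsquare: 1.8441/0.0833333 → 22 → w, 0.7390/0.0416667 → 17 → r; chars wr.

QO52wr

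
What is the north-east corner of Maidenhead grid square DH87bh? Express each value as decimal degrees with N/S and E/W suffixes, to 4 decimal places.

12.6667° S, 103.8333° W

Field D=3, H=7: +3·20° lon, +7·10° lat → SW at lon -120°, lat -20°.
Square 8, 7: +8·2° lon, +7·1° lat → SW at lon -104°, lat -13°.
Subsquare b=1, h=7: +1·0.0833333° lon, +7·0.0416667° lat → SW at lon -103.917°, lat -12.7083°.
Cell spans 0.0833333° lon × 0.0416667° lat. NE corner is SW corner plus one full cell.
latitude 12.6667° S, longitude 103.8333° W.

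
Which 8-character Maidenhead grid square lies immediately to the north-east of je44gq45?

JE44gq56

Longitude extended square 4; +1 → 5.
Latitude extended square 5; +1 → 6.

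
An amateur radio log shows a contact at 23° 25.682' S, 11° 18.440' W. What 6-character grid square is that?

Shift to the Maidenhead origin (180°W, 90°S): lon 168.6927, lat 66.5720.
Field (20°×10°, letters A–R): lon ⌊168.6927/20⌋ = 8 → I; lat ⌊66.5720/10⌋ = 6 → G.
Square (2°×1°, digits 0–9): lon ⌊8.6927/2⌋ = 4; lat ⌊6.5720/1⌋ = 6.
Subsquare (5′×2.5′, letters a–x): lon ⌊0.6927/0.0833333⌋ = 8 → i; lat ⌊0.5720/0.0416667⌋ = 13 → n.

IG46in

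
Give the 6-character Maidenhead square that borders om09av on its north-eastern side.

OM09bw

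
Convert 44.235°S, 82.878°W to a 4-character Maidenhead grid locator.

Shift to the Maidenhead origin (180°W, 90°S): lon 97.12, lat 45.77.
Field: lon ⌊97.12/20⌋ = 4 → E; lat ⌊45.77/10⌋ = 4 → E.
Square: lon ⌊17.12/2⌋ = 8; lat ⌊5.77/1⌋ = 5.

EE85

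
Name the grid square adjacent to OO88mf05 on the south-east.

Longitude extended square 0; +1 → 1.
Latitude extended square 5; −1 → 4.

OO88mf14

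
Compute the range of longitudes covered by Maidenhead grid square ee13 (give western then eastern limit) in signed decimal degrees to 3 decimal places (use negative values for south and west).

-98.000, -96.000

Field E=4, E=4: +4·20° lon, +4·10° lat → SW at lon -100°, lat -50°.
Square 1, 3: +1·2° lon, +3·1° lat → SW at lon -98°, lat -47°.
Cell spans 2° lon × 1° lat.
west -98.000, east -96.000.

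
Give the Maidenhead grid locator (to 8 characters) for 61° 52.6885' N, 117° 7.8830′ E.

OP81nv50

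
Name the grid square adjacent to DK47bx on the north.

DK48ba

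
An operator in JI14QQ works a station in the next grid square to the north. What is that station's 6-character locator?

JI14qr

Latitude subsquare q = 16; +1 → 17 = r.
The longitude characters are unchanged.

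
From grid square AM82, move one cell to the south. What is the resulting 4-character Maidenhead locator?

AM81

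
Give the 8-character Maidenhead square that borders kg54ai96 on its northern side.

Latitude extended square 6; +1 → 7.
The longitude characters are unchanged.

KG54ai97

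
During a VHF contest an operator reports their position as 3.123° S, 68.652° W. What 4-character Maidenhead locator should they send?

FI56

Shift to the Maidenhead origin (180°W, 90°S): lon 111.35, lat 86.88.
Field: 111.35/20 → 5 → F, 86.88/10 → 8 → I; chars FI.
Square: 11.35/2 → 5, 6.88/1 → 6; chars 56.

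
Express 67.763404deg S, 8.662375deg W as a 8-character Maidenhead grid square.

IC52qf06

Shift to the Maidenhead origin (180°W, 90°S): lon 171.33763, lat 22.23660.
Field: lon ⌊171.33763/20⌋ = 8 → I; lat ⌊22.23660/10⌋ = 2 → C.
Square: lon ⌊11.33763/2⌋ = 5; lat ⌊2.23660/1⌋ = 2.
Subsquare: lon ⌊1.33763/0.0833333⌋ = 16 → q; lat ⌊0.23660/0.0416667⌋ = 5 → f.
Extended square: lon ⌊0.00429/0.00833333⌋ = 0; lat ⌊0.02826/0.00416667⌋ = 6.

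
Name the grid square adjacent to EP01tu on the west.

Longitude subsquare t = 19; −1 → 18 = s.
The latitude characters are unchanged.

EP01su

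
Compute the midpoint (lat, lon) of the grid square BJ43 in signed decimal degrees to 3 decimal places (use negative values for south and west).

3.500, -151.000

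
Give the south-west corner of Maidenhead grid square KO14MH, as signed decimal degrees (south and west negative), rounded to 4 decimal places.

Field K=10, O=14: +10·20° lon, +14·10° lat → SW at lon 20°, lat 50°.
Square 1, 4: +1·2° lon, +4·1° lat → SW at lon 22°, lat 54°.
Subsquare m=12, h=7: +12·0.0833333° lon, +7·0.0416667° lat → SW at lon 23°, lat 54.2917°.
latitude 54.2917, longitude 23.0000.

54.2917, 23.0000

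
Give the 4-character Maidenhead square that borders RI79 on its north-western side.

RJ60

Longitude square 7; −1 → 6.
Latitude square 9; +1 → 10, wraps to 0, carry into field.
Latitude field I = 8; +1 → 9 = J.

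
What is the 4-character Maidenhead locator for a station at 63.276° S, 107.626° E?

OC36

Add 180° to longitude and 90° to latitude: 287.63, 26.72.
Field: lon ⌊287.63/20⌋ = 14 → O; lat ⌊26.72/10⌋ = 2 → C.
Square: lon ⌊7.63/2⌋ = 3; lat ⌊6.72/1⌋ = 6.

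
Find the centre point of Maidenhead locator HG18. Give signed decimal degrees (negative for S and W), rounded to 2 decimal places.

-21.50, -37.00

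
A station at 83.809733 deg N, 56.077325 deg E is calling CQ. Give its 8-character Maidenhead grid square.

LR83at94

Shift to the Maidenhead origin (180°W, 90°S): lon 236.07733, lat 173.80973.
Field (20°×10°, letters A–R): lon ⌊236.07733/20⌋ = 11 → L; lat ⌊173.80973/10⌋ = 17 → R.
Square (2°×1°, digits 0–9): lon ⌊16.07733/2⌋ = 8; lat ⌊3.80973/1⌋ = 3.
Subsquare (5′×2.5′, letters a–x): lon ⌊0.07733/0.0833333⌋ = 0 → a; lat ⌊0.80973/0.0416667⌋ = 19 → t.
Extended square (30″×15″, digits 0–9): lon ⌊0.07733/0.00833333⌋ = 9; lat ⌊0.01807/0.00416667⌋ = 4.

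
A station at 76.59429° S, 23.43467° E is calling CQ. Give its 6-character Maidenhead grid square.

Offset from 180°W / 90°S: lon 203.4347°, lat 13.4057°.
Field: lon ⌊203.4347/20⌋ = 10 → K; lat ⌊13.4057/10⌋ = 1 → B.
Square: lon ⌊3.4347/2⌋ = 1; lat ⌊3.4057/1⌋ = 3.
Subsquare: lon ⌊1.4347/0.0833333⌋ = 17 → r; lat ⌊0.4057/0.0416667⌋ = 9 → j.

KB13rj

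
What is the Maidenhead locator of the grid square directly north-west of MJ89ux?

Longitude subsquare u = 20; −1 → 19 = t.
Latitude subsquare x = 23; +1 → 24, wraps to 0 = a, carry into square.
Latitude square 9; +1 → 10, wraps to 0, carry into field.
Latitude field J = 9; +1 → 10 = K.

MK80ta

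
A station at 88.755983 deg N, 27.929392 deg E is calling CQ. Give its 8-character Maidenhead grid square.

KR38xs11

Offset from 180°W / 90°S: lon 207.92939°, lat 178.75598°.
Field: 207.92939/20 → 10 → K, 178.75598/10 → 17 → R; chars KR.
Square: 7.92939/2 → 3, 8.75598/1 → 8; chars 38.
Subsquare: 1.92939/0.0833333 → 23 → x, 0.75598/0.0416667 → 18 → s; chars xs.
Extended square: 0.01273/0.00833333 → 1, 0.00598/0.00416667 → 1; chars 11.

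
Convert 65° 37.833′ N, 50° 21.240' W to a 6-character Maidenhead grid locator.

GP45tp

Add 180° to longitude and 90° to latitude: 129.6460, 155.6305.
Field: lon ⌊129.6460/20⌋ = 6 → G; lat ⌊155.6305/10⌋ = 15 → P.
Square: lon ⌊9.6460/2⌋ = 4; lat ⌊5.6305/1⌋ = 5.
Subsquare: lon ⌊1.6460/0.0833333⌋ = 19 → t; lat ⌊0.6305/0.0416667⌋ = 15 → p.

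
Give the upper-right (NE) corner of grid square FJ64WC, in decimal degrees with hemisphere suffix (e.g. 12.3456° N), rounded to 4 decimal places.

4.1250° N, 66.0833° W

Field F=5, J=9: +5·20° lon, +9·10° lat → SW at lon -80°, lat 0°.
Square 6, 4: +6·2° lon, +4·1° lat → SW at lon -68°, lat 4°.
Subsquare w=22, c=2: +22·0.0833333° lon, +2·0.0416667° lat → SW at lon -66.1667°, lat 4.08333°.
Cell spans 0.0833333° lon × 0.0416667° lat. NE corner is SW corner plus one full cell.
latitude 4.1250° N, longitude 66.0833° W.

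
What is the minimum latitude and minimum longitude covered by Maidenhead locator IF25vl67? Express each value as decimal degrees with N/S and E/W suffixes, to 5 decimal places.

Field I=8, F=5: +8·20° lon, +5·10° lat → SW at lon -20°, lat -40°.
Square 2, 5: +2·2° lon, +5·1° lat → SW at lon -16°, lat -35°.
Subsquare v=21, l=11: +21·0.0833333° lon, +11·0.0416667° lat → SW at lon -14.25°, lat -34.5417°.
Extended square 6, 7: +6·0.00833333° lon, +7·0.00416667° lat → SW at lon -14.2°, lat -34.5125°.
latitude 34.51250° S, longitude 14.20000° W.

34.51250° S, 14.20000° W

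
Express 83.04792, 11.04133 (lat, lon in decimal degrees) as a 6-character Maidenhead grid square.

JR53mb

Add 180° to longitude and 90° to latitude: 191.0413, 173.0479.
Field: 191.0413/20 → 9 → J, 173.0479/10 → 17 → R; chars JR.
Square: 11.0413/2 → 5, 3.0479/1 → 3; chars 53.
Subsquare: 1.0413/0.0833333 → 12 → m, 0.0479/0.0416667 → 1 → b; chars mb.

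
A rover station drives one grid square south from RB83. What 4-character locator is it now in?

Latitude square 3; −1 → 2.
The longitude characters are unchanged.

RB82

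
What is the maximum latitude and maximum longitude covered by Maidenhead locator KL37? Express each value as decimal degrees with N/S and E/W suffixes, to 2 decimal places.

Field K=10, L=11: +10·20° lon, +11·10° lat → SW at lon 20°, lat 20°.
Square 3, 7: +3·2° lon, +7·1° lat → SW at lon 26°, lat 27°.
Cell spans 2° lon × 1° lat. NE corner is SW corner plus one full cell.
latitude 28.00° N, longitude 28.00° E.

28.00° N, 28.00° E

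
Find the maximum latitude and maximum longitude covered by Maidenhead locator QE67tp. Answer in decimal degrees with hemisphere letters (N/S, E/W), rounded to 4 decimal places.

Field Q=16, E=4: +16·20° lon, +4·10° lat → SW at lon 140°, lat -50°.
Square 6, 7: +6·2° lon, +7·1° lat → SW at lon 152°, lat -43°.
Subsquare t=19, p=15: +19·0.0833333° lon, +15·0.0416667° lat → SW at lon 153.583°, lat -42.375°.
Cell spans 0.0833333° lon × 0.0416667° lat. NE corner is SW corner plus one full cell.
latitude 42.3333° S, longitude 153.6667° E.

42.3333° S, 153.6667° E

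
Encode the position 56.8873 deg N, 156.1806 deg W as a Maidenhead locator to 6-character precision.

Offset from 180°W / 90°S: lon 23.8194°, lat 146.8873°.
Field: 23.8194/20 → 1 → B, 146.8873/10 → 14 → O; chars BO.
Square: 3.8194/2 → 1, 6.8873/1 → 6; chars 16.
Subsquare: 1.8194/0.0833333 → 21 → v, 0.8873/0.0416667 → 21 → v; chars vv.

BO16vv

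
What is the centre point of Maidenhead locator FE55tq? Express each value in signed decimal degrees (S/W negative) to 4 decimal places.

-44.3125, -68.3750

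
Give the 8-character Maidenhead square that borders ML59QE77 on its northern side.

ML59qe78

Latitude extended square 7; +1 → 8.
The longitude characters are unchanged.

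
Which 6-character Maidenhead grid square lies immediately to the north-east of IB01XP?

IB11aq

Longitude subsquare x = 23; +1 → 24, wraps to 0 = a, carry into square.
Longitude square 0; +1 → 1.
Latitude subsquare p = 15; +1 → 16 = q.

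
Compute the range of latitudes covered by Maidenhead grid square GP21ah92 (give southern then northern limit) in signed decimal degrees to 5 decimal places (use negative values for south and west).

Field G=6, P=15: +6·20° lon, +15·10° lat → SW at lon -60°, lat 60°.
Square 2, 1: +2·2° lon, +1·1° lat → SW at lon -56°, lat 61°.
Subsquare a=0, h=7: +0·0.0833333° lon, +7·0.0416667° lat → SW at lon -56°, lat 61.2917°.
Extended square 9, 2: +9·0.00833333° lon, +2·0.00416667° lat → SW at lon -55.925°, lat 61.3°.
Cell spans 0.00833333° lon × 0.00416667° lat.
south 61.30000, north 61.30417.

61.30000, 61.30417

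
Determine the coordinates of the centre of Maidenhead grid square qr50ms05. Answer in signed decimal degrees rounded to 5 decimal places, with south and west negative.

Field Q=16, R=17: +16·20° lon, +17·10° lat → SW at lon 140°, lat 80°.
Square 5, 0: +5·2° lon, +0·1° lat → SW at lon 150°, lat 80°.
Subsquare m=12, s=18: +12·0.0833333° lon, +18·0.0416667° lat → SW at lon 151°, lat 80.75°.
Extended square 0, 5: +0·0.00833333° lon, +5·0.00416667° lat → SW at lon 151°, lat 80.7708°.
Cell spans 0.00833333° lon × 0.00416667° lat. Centre is SW corner plus half of each.
latitude 80.77292, longitude 151.00417.

80.77292, 151.00417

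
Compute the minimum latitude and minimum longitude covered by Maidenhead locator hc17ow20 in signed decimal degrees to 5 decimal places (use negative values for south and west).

-62.08333, -36.81667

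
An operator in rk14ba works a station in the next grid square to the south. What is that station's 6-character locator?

Latitude subsquare a = 0; −1 → -1, wraps to 23 = x, carry into square.
Latitude square 4; −1 → 3.
The longitude characters are unchanged.

RK13bx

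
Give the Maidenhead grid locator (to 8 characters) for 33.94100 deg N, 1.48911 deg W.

Add 180° to longitude and 90° to latitude: 178.51089, 123.94100.
Field: lon ⌊178.51089/20⌋ = 8 → I; lat ⌊123.94100/10⌋ = 12 → M.
Square: lon ⌊18.51089/2⌋ = 9; lat ⌊3.94100/1⌋ = 3.
Subsquare: lon ⌊0.51089/0.0833333⌋ = 6 → g; lat ⌊0.94100/0.0416667⌋ = 22 → w.
Extended square: lon ⌊0.01089/0.00833333⌋ = 1; lat ⌊0.02433/0.00416667⌋ = 5.

IM93gw15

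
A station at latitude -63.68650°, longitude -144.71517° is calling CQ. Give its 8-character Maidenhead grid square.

BC76ph45

Add 180° to longitude and 90° to latitude: 35.28483, 26.31350.
Field (20°×10°, letters A–R): 35.28483/20 → 1 → B, 26.31350/10 → 2 → C; chars BC.
Square (2°×1°, digits 0–9): 15.28483/2 → 7, 6.31350/1 → 6; chars 76.
Subsquare (5′×2.5′, letters a–x): 1.28483/0.0833333 → 15 → p, 0.31350/0.0416667 → 7 → h; chars ph.
Extended square (30″×15″, digits 0–9): 0.03483/0.00833333 → 4, 0.02183/0.00416667 → 5; chars 45.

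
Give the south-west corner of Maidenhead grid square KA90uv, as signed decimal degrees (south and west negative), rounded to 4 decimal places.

Field K=10, A=0: +10·20° lon, +0·10° lat → SW at lon 20°, lat -90°.
Square 9, 0: +9·2° lon, +0·1° lat → SW at lon 38°, lat -90°.
Subsquare u=20, v=21: +20·0.0833333° lon, +21·0.0416667° lat → SW at lon 39.6667°, lat -89.125°.
latitude -89.1250, longitude 39.6667.

-89.1250, 39.6667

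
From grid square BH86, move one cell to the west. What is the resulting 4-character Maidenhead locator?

BH76

Longitude square 8; −1 → 7.
The latitude characters are unchanged.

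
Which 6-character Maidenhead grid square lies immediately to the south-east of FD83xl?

Longitude subsquare x = 23; +1 → 24, wraps to 0 = a, carry into square.
Longitude square 8; +1 → 9.
Latitude subsquare l = 11; −1 → 10 = k.

FD93ak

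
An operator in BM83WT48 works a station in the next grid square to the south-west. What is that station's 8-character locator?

Longitude extended square 4; −1 → 3.
Latitude extended square 8; −1 → 7.

BM83wt37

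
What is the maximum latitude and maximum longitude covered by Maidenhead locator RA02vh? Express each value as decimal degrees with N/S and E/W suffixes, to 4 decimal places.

87.6667° S, 161.8333° E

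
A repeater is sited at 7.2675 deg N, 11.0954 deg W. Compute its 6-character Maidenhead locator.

Shift to the Maidenhead origin (180°W, 90°S): lon 168.9046, lat 97.2675.
Field (20°×10°, letters A–R): lon ⌊168.9046/20⌋ = 8 → I; lat ⌊97.2675/10⌋ = 9 → J.
Square (2°×1°, digits 0–9): lon ⌊8.9046/2⌋ = 4; lat ⌊7.2675/1⌋ = 7.
Subsquare (5′×2.5′, letters a–x): lon ⌊0.9046/0.0833333⌋ = 10 → k; lat ⌊0.2675/0.0416667⌋ = 6 → g.

IJ47kg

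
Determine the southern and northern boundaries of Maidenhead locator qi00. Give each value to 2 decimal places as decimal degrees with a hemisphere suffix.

10.00° S, 9.00° S

Field Q=16, I=8: +16·20° lon, +8·10° lat → SW at lon 140°, lat -10°.
Square 0, 0: +0·2° lon, +0·1° lat → SW at lon 140°, lat -10°.
Cell spans 2° lon × 1° lat.
south 10.00° S, north 9.00° S.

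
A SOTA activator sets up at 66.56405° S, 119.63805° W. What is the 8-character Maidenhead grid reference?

DC03ek34

Offset from 180°W / 90°S: lon 60.36195°, lat 23.43595°.
Field: lon ⌊60.36195/20⌋ = 3 → D; lat ⌊23.43595/10⌋ = 2 → C.
Square: lon ⌊0.36195/2⌋ = 0; lat ⌊3.43595/1⌋ = 3.
Subsquare: lon ⌊0.36195/0.0833333⌋ = 4 → e; lat ⌊0.43595/0.0416667⌋ = 10 → k.
Extended square: lon ⌊0.02862/0.00833333⌋ = 3; lat ⌊0.01928/0.00416667⌋ = 4.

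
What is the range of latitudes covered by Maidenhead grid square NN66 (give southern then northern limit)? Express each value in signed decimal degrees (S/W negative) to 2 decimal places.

46.00, 47.00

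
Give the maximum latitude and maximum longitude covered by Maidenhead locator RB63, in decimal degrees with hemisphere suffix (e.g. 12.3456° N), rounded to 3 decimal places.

76.000° S, 174.000° E

Field R=17, B=1: +17·20° lon, +1·10° lat → SW at lon 160°, lat -80°.
Square 6, 3: +6·2° lon, +3·1° lat → SW at lon 172°, lat -77°.
Cell spans 2° lon × 1° lat. NE corner is SW corner plus one full cell.
latitude 76.000° S, longitude 174.000° E.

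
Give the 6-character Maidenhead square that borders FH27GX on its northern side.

Latitude subsquare x = 23; +1 → 24, wraps to 0 = a, carry into square.
Latitude square 7; +1 → 8.
The longitude characters are unchanged.

FH28ga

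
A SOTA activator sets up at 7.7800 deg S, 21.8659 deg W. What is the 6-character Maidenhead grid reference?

Add 180° to longitude and 90° to latitude: 158.1341, 82.2200.
Field (20°×10°, letters A–R): lon ⌊158.1341/20⌋ = 7 → H; lat ⌊82.2200/10⌋ = 8 → I.
Square (2°×1°, digits 0–9): lon ⌊18.1341/2⌋ = 9; lat ⌊2.2200/1⌋ = 2.
Subsquare (5′×2.5′, letters a–x): lon ⌊0.1341/0.0833333⌋ = 1 → b; lat ⌊0.2200/0.0416667⌋ = 5 → f.

HI92bf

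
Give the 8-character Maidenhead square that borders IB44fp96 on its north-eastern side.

IB44gp07

Longitude extended square 9; +1 → 10, wraps to 0, carry into subsquare.
Longitude subsquare f = 5; +1 → 6 = g.
Latitude extended square 6; +1 → 7.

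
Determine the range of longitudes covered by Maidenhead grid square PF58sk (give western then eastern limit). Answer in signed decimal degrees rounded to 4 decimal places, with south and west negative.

131.5000, 131.5833

Field P=15, F=5: +15·20° lon, +5·10° lat → SW at lon 120°, lat -40°.
Square 5, 8: +5·2° lon, +8·1° lat → SW at lon 130°, lat -32°.
Subsquare s=18, k=10: +18·0.0833333° lon, +10·0.0416667° lat → SW at lon 131.5°, lat -31.5833°.
Cell spans 0.0833333° lon × 0.0416667° lat.
west 131.5000, east 131.5833.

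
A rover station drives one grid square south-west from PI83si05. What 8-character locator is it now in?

PI83ri94

Longitude extended square 0; −1 → -1, wraps to 9, carry into subsquare.
Longitude subsquare s = 18; −1 → 17 = r.
Latitude extended square 5; −1 → 4.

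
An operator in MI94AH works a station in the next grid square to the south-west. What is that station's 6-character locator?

MI84xg

Longitude subsquare a = 0; −1 → -1, wraps to 23 = x, carry into square.
Longitude square 9; −1 → 8.
Latitude subsquare h = 7; −1 → 6 = g.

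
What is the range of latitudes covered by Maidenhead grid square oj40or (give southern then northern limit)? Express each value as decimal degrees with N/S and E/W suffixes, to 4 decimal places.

0.7083° N, 0.7500° N

Field O=14, J=9: +14·20° lon, +9·10° lat → SW at lon 100°, lat 0°.
Square 4, 0: +4·2° lon, +0·1° lat → SW at lon 108°, lat 0°.
Subsquare o=14, r=17: +14·0.0833333° lon, +17·0.0416667° lat → SW at lon 109.167°, lat 0.708333°.
Cell spans 0.0833333° lon × 0.0416667° lat.
south 0.7083° N, north 0.7500° N.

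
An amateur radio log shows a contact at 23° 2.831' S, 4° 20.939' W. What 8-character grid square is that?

IG76tw88

Add 180° to longitude and 90° to latitude: 175.65102, 66.95282.
Field: lon ⌊175.65102/20⌋ = 8 → I; lat ⌊66.95282/10⌋ = 6 → G.
Square: lon ⌊15.65102/2⌋ = 7; lat ⌊6.95282/1⌋ = 6.
Subsquare: lon ⌊1.65102/0.0833333⌋ = 19 → t; lat ⌊0.95282/0.0416667⌋ = 22 → w.
Extended square: lon ⌊0.06768/0.00833333⌋ = 8; lat ⌊0.03615/0.00416667⌋ = 8.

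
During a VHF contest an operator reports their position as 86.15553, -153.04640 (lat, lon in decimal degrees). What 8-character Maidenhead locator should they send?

Shift to the Maidenhead origin (180°W, 90°S): lon 26.95360, lat 176.15553.
Field: lon ⌊26.95360/20⌋ = 1 → B; lat ⌊176.15553/10⌋ = 17 → R.
Square: lon ⌊6.95360/2⌋ = 3; lat ⌊6.15553/1⌋ = 6.
Subsquare: lon ⌊0.95360/0.0833333⌋ = 11 → l; lat ⌊0.15553/0.0416667⌋ = 3 → d.
Extended square: lon ⌊0.03693/0.00833333⌋ = 4; lat ⌊0.03053/0.00416667⌋ = 7.

BR36ld47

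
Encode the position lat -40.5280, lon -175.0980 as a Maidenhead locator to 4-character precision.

AE29

Add 180° to longitude and 90° to latitude: 4.90, 49.47.
Field: lon ⌊4.90/20⌋ = 0 → A; lat ⌊49.47/10⌋ = 4 → E.
Square: lon ⌊4.90/2⌋ = 2; lat ⌊9.47/1⌋ = 9.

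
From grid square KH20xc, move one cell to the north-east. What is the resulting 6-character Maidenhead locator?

KH30ad

Longitude subsquare x = 23; +1 → 24, wraps to 0 = a, carry into square.
Longitude square 2; +1 → 3.
Latitude subsquare c = 2; +1 → 3 = d.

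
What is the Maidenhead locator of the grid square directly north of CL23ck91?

Latitude extended square 1; +1 → 2.
The longitude characters are unchanged.

CL23ck92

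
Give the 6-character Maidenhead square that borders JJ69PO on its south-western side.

JJ69on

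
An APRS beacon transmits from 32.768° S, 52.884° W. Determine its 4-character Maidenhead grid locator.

GF37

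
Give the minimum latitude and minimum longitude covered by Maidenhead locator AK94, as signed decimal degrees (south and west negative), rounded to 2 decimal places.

Field A=0, K=10: +0·20° lon, +10·10° lat → SW at lon -180°, lat 10°.
Square 9, 4: +9·2° lon, +4·1° lat → SW at lon -162°, lat 14°.
latitude 14.00, longitude -162.00.

14.00, -162.00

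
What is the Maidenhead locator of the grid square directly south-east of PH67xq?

PH77ap

Longitude subsquare x = 23; +1 → 24, wraps to 0 = a, carry into square.
Longitude square 6; +1 → 7.
Latitude subsquare q = 16; −1 → 15 = p.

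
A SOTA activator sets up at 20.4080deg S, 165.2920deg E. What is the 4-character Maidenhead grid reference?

Offset from 180°W / 90°S: lon 345.29°, lat 69.59°.
Field: 345.29/20 → 17 → R, 69.59/10 → 6 → G; chars RG.
Square: 5.29/2 → 2, 9.59/1 → 9; chars 29.

RG29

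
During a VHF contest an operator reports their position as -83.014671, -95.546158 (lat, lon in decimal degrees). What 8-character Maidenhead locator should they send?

Add 180° to longitude and 90° to latitude: 84.45384, 6.98533.
Field: 84.45384/20 → 4 → E, 6.98533/10 → 0 → A; chars EA.
Square: 4.45384/2 → 2, 6.98533/1 → 6; chars 26.
Subsquare: 0.45384/0.0833333 → 5 → f, 0.98533/0.0416667 → 23 → x; chars fx.
Extended square: 0.03718/0.00833333 → 4, 0.02700/0.00416667 → 6; chars 46.

EA26fx46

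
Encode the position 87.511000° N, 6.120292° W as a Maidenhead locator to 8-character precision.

IR67wm52

Offset from 180°W / 90°S: lon 173.87971°, lat 177.51100°.
Field: lon ⌊173.87971/20⌋ = 8 → I; lat ⌊177.51100/10⌋ = 17 → R.
Square: lon ⌊13.87971/2⌋ = 6; lat ⌊7.51100/1⌋ = 7.
Subsquare: lon ⌊1.87971/0.0833333⌋ = 22 → w; lat ⌊0.51100/0.0416667⌋ = 12 → m.
Extended square: lon ⌊0.04637/0.00833333⌋ = 5; lat ⌊0.01100/0.00416667⌋ = 2.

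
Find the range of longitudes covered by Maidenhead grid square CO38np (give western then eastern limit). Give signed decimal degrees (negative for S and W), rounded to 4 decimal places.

Field C=2, O=14: +2·20° lon, +14·10° lat → SW at lon -140°, lat 50°.
Square 3, 8: +3·2° lon, +8·1° lat → SW at lon -134°, lat 58°.
Subsquare n=13, p=15: +13·0.0833333° lon, +15·0.0416667° lat → SW at lon -132.917°, lat 58.625°.
Cell spans 0.0833333° lon × 0.0416667° lat.
west -132.9167, east -132.8333.

-132.9167, -132.8333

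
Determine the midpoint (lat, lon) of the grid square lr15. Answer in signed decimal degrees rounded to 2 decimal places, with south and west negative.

85.50, 43.00

Field L=11, R=17: +11·20° lon, +17·10° lat → SW at lon 40°, lat 80°.
Square 1, 5: +1·2° lon, +5·1° lat → SW at lon 42°, lat 85°.
Cell spans 2° lon × 1° lat. Centre is SW corner plus half of each.
latitude 85.50, longitude 43.00.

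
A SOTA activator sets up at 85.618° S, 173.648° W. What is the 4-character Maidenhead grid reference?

AA34

Shift to the Maidenhead origin (180°W, 90°S): lon 6.35, lat 4.38.
Field: 6.35/20 → 0 → A, 4.38/10 → 0 → A; chars AA.
Square: 6.35/2 → 3, 4.38/1 → 4; chars 34.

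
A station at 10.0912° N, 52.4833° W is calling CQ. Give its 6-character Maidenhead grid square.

GK30sc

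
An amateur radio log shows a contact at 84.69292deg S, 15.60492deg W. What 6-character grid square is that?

Add 180° to longitude and 90° to latitude: 164.3951, 5.3071.
Field: lon ⌊164.3951/20⌋ = 8 → I; lat ⌊5.3071/10⌋ = 0 → A.
Square: lon ⌊4.3951/2⌋ = 2; lat ⌊5.3071/1⌋ = 5.
Subsquare: lon ⌊0.3951/0.0833333⌋ = 4 → e; lat ⌊0.3071/0.0416667⌋ = 7 → h.

IA25eh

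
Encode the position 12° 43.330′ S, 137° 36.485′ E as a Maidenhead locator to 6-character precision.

PH87tg

Shift to the Maidenhead origin (180°W, 90°S): lon 317.6081, lat 77.2778.
Field: 317.6081/20 → 15 → P, 77.2778/10 → 7 → H; chars PH.
Square: 17.6081/2 → 8, 7.2778/1 → 7; chars 87.
Subsquare: 1.6081/0.0833333 → 19 → t, 0.2778/0.0416667 → 6 → g; chars tg.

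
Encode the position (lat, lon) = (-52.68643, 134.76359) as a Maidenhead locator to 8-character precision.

PD77jh15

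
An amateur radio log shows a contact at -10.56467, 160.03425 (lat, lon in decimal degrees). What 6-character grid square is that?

Offset from 180°W / 90°S: lon 340.0342°, lat 79.4353°.
Field: 340.0342/20 → 17 → R, 79.4353/10 → 7 → H; chars RH.
Square: 0.0342/2 → 0, 9.4353/1 → 9; chars 09.
Subsquare: 0.0342/0.0833333 → 0 → a, 0.4353/0.0416667 → 10 → k; chars ak.

RH09ak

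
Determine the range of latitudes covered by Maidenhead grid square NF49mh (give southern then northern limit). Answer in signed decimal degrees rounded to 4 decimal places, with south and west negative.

Field N=13, F=5: +13·20° lon, +5·10° lat → SW at lon 80°, lat -40°.
Square 4, 9: +4·2° lon, +9·1° lat → SW at lon 88°, lat -31°.
Subsquare m=12, h=7: +12·0.0833333° lon, +7·0.0416667° lat → SW at lon 89°, lat -30.7083°.
Cell spans 0.0833333° lon × 0.0416667° lat.
south -30.7083, north -30.6667.

-30.7083, -30.6667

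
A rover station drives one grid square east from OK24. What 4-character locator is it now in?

OK34

Longitude square 2; +1 → 3.
The latitude characters are unchanged.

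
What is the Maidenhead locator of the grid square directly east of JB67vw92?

JB67ww02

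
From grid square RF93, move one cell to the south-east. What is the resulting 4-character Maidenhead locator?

AF02

Longitude square 9; +1 → 10, wraps to 0, carry into field.
Longitude field R = 17; +1 → 18, wraps to 0 = A, wrapping around the antimeridian.
Latitude square 3; −1 → 2.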